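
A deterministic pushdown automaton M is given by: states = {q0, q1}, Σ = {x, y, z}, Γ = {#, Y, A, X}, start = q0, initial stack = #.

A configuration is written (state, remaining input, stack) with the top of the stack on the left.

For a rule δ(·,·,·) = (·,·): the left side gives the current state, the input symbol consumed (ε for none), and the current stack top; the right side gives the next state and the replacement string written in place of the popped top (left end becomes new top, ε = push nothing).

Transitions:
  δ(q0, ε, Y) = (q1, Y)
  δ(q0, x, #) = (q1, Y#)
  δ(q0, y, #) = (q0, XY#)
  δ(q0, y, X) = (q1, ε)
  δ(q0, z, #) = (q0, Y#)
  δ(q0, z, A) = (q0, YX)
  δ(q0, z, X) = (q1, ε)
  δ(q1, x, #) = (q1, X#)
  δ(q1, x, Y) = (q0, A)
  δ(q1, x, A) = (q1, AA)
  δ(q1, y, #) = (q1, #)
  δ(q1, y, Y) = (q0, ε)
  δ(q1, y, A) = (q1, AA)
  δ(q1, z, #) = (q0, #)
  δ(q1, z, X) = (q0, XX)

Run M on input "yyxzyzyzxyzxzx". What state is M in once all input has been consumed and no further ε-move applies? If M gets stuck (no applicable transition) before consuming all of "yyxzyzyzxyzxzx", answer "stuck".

(q0, yyxzyzyzxyzxzx, #)
  read y, top #: go to q0, push XY# → (q0, yxzyzyzxyzxzx, XY#)
  read y, top X: go to q1, push ε → (q1, xzyzyzxyzxzx, Y#)
  read x, top Y: go to q0, push A → (q0, zyzyzxyzxzx, A#)
  read z, top A: go to q0, push YX → (q0, yzyzxyzxzx, YX#)
  ε-move, top Y: go to q1, push Y → (q1, yzyzxyzxzx, YX#)
  read y, top Y: go to q0, push ε → (q0, zyzxyzxzx, X#)
  read z, top X: go to q1, push ε → (q1, yzxyzxzx, #)
  read y, top #: go to q1, push # → (q1, zxyzxzx, #)
  read z, top #: go to q0, push # → (q0, xyzxzx, #)
  read x, top #: go to q1, push Y# → (q1, yzxzx, Y#)
  read y, top Y: go to q0, push ε → (q0, zxzx, #)
  read z, top #: go to q0, push Y# → (q0, xzx, Y#)
  ε-move, top Y: go to q1, push Y → (q1, xzx, Y#)
  read x, top Y: go to q0, push A → (q0, zx, A#)
  read z, top A: go to q0, push YX → (q0, x, YX#)
  ε-move, top Y: go to q1, push Y → (q1, x, YX#)
  read x, top Y: go to q0, push A → (q0, ε, AX#)
All input consumed; M is in state q0.

q0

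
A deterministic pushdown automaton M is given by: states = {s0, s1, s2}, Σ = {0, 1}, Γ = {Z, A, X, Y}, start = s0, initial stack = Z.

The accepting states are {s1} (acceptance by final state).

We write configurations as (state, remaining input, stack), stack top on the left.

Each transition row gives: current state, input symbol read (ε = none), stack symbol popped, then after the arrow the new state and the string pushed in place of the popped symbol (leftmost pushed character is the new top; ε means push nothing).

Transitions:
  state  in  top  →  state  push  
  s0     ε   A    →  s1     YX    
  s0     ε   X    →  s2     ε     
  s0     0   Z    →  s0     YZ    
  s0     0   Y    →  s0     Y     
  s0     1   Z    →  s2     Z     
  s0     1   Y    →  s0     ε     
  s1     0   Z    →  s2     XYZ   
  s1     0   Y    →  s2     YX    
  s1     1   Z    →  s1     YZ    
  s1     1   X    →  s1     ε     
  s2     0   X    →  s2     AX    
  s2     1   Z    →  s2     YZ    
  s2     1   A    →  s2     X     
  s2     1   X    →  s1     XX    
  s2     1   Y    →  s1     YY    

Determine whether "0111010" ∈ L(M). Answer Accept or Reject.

(s0, 0111010, Z)
  read 0, top Z: go to s0, push YZ → (s0, 111010, YZ)
  read 1, top Y: go to s0, push ε → (s0, 11010, Z)
  read 1, top Z: go to s2, push Z → (s2, 1010, Z)
  read 1, top Z: go to s2, push YZ → (s2, 010, YZ)
No transition applies at (s2, 010, YZ); input not fully consumed.

Reject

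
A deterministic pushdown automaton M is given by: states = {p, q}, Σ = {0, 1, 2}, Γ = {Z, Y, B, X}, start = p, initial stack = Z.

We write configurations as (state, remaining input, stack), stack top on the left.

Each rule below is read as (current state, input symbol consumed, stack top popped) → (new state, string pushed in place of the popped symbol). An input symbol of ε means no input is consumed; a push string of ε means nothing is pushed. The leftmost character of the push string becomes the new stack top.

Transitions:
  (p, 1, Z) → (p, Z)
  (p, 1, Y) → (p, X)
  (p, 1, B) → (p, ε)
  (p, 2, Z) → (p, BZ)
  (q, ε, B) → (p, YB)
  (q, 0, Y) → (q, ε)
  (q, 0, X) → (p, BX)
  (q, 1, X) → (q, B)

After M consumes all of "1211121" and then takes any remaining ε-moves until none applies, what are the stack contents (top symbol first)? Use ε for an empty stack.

(p, 1211121, Z)
  read 1, top Z: go to p, push Z → (p, 211121, Z)
  read 2, top Z: go to p, push BZ → (p, 11121, BZ)
  read 1, top B: go to p, push ε → (p, 1121, Z)
  read 1, top Z: go to p, push Z → (p, 121, Z)
  read 1, top Z: go to p, push Z → (p, 21, Z)
  read 2, top Z: go to p, push BZ → (p, 1, BZ)
  read 1, top B: go to p, push ε → (p, ε, Z)
All input consumed in state p with stack Z.

Z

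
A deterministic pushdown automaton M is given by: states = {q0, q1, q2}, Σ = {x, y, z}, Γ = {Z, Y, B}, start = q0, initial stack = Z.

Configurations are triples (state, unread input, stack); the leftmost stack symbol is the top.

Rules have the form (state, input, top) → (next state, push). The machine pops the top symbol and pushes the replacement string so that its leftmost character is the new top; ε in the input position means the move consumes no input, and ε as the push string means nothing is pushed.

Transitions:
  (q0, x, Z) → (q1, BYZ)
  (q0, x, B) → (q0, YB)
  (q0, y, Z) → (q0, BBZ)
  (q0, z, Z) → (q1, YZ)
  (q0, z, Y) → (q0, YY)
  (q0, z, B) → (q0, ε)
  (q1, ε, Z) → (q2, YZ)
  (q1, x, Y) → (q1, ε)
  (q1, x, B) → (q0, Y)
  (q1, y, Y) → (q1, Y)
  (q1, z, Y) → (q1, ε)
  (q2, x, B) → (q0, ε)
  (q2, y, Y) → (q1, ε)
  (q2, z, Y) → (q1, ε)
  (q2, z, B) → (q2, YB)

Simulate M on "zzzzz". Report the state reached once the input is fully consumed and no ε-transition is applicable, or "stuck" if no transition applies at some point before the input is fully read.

q2

(q0, zzzzz, Z)
  read z, top Z: go to q1, push YZ → (q1, zzzz, YZ)
  read z, top Y: go to q1, push ε → (q1, zzz, Z)
  ε-move, top Z: go to q2, push YZ → (q2, zzz, YZ)
  read z, top Y: go to q1, push ε → (q1, zz, Z)
  ε-move, top Z: go to q2, push YZ → (q2, zz, YZ)
  read z, top Y: go to q1, push ε → (q1, z, Z)
  ε-move, top Z: go to q2, push YZ → (q2, z, YZ)
  read z, top Y: go to q1, push ε → (q1, ε, Z)
  ε-move, top Z: go to q2, push YZ → (q2, ε, YZ)
All input consumed; M is in state q2.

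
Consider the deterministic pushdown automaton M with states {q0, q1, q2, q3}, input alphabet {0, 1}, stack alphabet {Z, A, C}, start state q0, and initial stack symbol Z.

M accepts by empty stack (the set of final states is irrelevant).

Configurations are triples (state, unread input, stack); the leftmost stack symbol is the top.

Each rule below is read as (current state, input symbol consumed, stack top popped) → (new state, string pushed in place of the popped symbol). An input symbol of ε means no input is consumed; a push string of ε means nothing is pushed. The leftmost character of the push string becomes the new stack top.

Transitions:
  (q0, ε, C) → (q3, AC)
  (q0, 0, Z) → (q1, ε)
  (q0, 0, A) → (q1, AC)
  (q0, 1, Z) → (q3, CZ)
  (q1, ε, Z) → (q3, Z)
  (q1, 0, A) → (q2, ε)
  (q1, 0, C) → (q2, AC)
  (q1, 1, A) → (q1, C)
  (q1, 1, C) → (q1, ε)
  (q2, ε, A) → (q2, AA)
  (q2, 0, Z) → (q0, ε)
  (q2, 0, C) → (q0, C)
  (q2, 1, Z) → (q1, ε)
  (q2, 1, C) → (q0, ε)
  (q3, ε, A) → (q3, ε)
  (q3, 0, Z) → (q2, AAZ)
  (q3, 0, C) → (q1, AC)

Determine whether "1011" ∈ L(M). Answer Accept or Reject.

Reject

(q0, 1011, Z)
  read 1, top Z: go to q3, push CZ → (q3, 011, CZ)
  read 0, top C: go to q1, push AC → (q1, 11, ACZ)
  read 1, top A: go to q1, push C → (q1, 1, CCZ)
  read 1, top C: go to q1, push ε → (q1, ε, CZ)
All input consumed; stack is CZ, not empty, and no further ε-move applies.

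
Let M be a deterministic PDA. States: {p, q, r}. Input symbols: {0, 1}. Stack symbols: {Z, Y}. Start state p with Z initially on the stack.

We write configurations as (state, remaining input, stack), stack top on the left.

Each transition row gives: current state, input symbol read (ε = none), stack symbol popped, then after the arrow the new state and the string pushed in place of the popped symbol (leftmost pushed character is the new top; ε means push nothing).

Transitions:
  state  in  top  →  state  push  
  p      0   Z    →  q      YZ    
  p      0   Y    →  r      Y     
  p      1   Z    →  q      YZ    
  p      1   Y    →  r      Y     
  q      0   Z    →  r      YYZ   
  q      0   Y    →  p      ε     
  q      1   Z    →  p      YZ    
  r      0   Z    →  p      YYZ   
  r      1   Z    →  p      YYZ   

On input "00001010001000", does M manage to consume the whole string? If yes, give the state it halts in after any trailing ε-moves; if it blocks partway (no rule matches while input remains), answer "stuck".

p

(p, 00001010001000, Z)
  read 0, top Z: go to q, push YZ → (q, 0001010001000, YZ)
  read 0, top Y: go to p, push ε → (p, 001010001000, Z)
  read 0, top Z: go to q, push YZ → (q, 01010001000, YZ)
  read 0, top Y: go to p, push ε → (p, 1010001000, Z)
  read 1, top Z: go to q, push YZ → (q, 010001000, YZ)
  read 0, top Y: go to p, push ε → (p, 10001000, Z)
  read 1, top Z: go to q, push YZ → (q, 0001000, YZ)
  read 0, top Y: go to p, push ε → (p, 001000, Z)
  read 0, top Z: go to q, push YZ → (q, 01000, YZ)
  read 0, top Y: go to p, push ε → (p, 1000, Z)
  read 1, top Z: go to q, push YZ → (q, 000, YZ)
  read 0, top Y: go to p, push ε → (p, 00, Z)
  read 0, top Z: go to q, push YZ → (q, 0, YZ)
  read 0, top Y: go to p, push ε → (p, ε, Z)
All input consumed; M is in state p.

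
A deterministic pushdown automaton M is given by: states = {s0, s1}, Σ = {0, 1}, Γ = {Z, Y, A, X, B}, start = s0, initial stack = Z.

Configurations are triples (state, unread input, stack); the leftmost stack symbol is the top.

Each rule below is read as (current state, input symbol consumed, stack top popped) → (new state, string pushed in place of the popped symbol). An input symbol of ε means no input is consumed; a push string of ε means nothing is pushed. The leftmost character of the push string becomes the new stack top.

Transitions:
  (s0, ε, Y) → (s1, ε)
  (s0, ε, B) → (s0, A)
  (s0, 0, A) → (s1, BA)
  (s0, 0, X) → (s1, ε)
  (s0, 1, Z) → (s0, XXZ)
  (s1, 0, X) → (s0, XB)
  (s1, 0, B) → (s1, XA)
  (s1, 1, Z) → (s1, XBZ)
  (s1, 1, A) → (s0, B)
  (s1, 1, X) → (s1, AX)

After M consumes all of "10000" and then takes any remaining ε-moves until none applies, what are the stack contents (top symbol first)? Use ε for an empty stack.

XAZ

(s0, 10000, Z)
  read 1, top Z: go to s0, push XXZ → (s0, 0000, XXZ)
  read 0, top X: go to s1, push ε → (s1, 000, XZ)
  read 0, top X: go to s0, push XB → (s0, 00, XBZ)
  read 0, top X: go to s1, push ε → (s1, 0, BZ)
  read 0, top B: go to s1, push XA → (s1, ε, XAZ)
All input consumed in state s1 with stack XAZ.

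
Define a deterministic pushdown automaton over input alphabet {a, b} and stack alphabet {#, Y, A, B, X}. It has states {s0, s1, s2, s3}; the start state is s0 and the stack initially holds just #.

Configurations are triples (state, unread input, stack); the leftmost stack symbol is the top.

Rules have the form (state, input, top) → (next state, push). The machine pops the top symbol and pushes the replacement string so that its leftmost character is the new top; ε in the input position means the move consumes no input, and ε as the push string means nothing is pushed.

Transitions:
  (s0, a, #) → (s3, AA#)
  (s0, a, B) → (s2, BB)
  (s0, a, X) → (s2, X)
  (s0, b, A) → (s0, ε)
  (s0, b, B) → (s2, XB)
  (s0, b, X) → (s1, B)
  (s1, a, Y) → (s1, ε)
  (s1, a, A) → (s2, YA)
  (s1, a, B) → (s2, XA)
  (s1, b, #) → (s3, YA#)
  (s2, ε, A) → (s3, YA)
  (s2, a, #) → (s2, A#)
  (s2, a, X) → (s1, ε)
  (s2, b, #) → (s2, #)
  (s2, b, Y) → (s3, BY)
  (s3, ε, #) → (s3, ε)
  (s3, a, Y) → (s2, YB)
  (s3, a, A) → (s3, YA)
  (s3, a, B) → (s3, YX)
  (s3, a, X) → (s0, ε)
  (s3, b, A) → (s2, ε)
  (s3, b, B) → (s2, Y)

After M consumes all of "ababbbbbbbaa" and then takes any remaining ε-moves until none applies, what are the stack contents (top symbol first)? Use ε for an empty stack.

YBXYYYYBA#

(s0, ababbbbbbbaa, #)
  read a, top #: go to s3, push AA# → (s3, babbbbbbbaa, AA#)
  read b, top A: go to s2, push ε → (s2, abbbbbbbaa, A#)
  ε-move, top A: go to s3, push YA → (s3, abbbbbbbaa, YA#)
  read a, top Y: go to s2, push YB → (s2, bbbbbbbaa, YBA#)
  read b, top Y: go to s3, push BY → (s3, bbbbbbaa, BYBA#)
  read b, top B: go to s2, push Y → (s2, bbbbbaa, YYBA#)
  read b, top Y: go to s3, push BY → (s3, bbbbaa, BYYBA#)
  read b, top B: go to s2, push Y → (s2, bbbaa, YYYBA#)
  read b, top Y: go to s3, push BY → (s3, bbaa, BYYYBA#)
  read b, top B: go to s2, push Y → (s2, baa, YYYYBA#)
  read b, top Y: go to s3, push BY → (s3, aa, BYYYYBA#)
  read a, top B: go to s3, push YX → (s3, a, YXYYYYBA#)
  read a, top Y: go to s2, push YB → (s2, ε, YBXYYYYBA#)
All input consumed in state s2 with stack YBXYYYYBA#.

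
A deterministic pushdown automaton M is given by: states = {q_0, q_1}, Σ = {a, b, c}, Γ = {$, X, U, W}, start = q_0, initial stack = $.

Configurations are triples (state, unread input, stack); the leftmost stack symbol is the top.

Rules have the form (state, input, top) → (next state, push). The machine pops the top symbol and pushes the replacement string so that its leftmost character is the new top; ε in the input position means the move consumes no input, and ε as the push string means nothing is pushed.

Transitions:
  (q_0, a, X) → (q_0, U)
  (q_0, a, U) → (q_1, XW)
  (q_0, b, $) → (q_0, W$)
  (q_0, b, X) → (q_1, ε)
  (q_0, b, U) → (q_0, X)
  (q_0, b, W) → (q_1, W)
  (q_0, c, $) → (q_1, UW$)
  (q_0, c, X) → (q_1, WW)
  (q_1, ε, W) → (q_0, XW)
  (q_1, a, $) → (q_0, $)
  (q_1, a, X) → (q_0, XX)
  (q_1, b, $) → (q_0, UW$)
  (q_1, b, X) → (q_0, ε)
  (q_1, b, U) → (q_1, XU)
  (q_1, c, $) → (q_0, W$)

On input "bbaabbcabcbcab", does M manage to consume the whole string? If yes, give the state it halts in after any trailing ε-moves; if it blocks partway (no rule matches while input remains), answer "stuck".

q_0

(q_0, bbaabbcabcbcab, $)
  read b, top $: go to q_0, push W$ → (q_0, baabbcabcbcab, W$)
  read b, top W: go to q_1, push W → (q_1, aabbcabcbcab, W$)
  ε-move, top W: go to q_0, push XW → (q_0, aabbcabcbcab, XW$)
  read a, top X: go to q_0, push U → (q_0, abbcabcbcab, UW$)
  read a, top U: go to q_1, push XW → (q_1, bbcabcbcab, XWW$)
  read b, top X: go to q_0, push ε → (q_0, bcabcbcab, WW$)
  read b, top W: go to q_1, push W → (q_1, cabcbcab, WW$)
  ε-move, top W: go to q_0, push XW → (q_0, cabcbcab, XWW$)
  read c, top X: go to q_1, push WW → (q_1, abcbcab, WWWW$)
  ε-move, top W: go to q_0, push XW → (q_0, abcbcab, XWWWW$)
  read a, top X: go to q_0, push U → (q_0, bcbcab, UWWWW$)
  read b, top U: go to q_0, push X → (q_0, cbcab, XWWWW$)
  read c, top X: go to q_1, push WW → (q_1, bcab, WWWWWW$)
  ε-move, top W: go to q_0, push XW → (q_0, bcab, XWWWWWW$)
  read b, top X: go to q_1, push ε → (q_1, cab, WWWWWW$)
  ε-move, top W: go to q_0, push XW → (q_0, cab, XWWWWWW$)
  read c, top X: go to q_1, push WW → (q_1, ab, WWWWWWWW$)
  ε-move, top W: go to q_0, push XW → (q_0, ab, XWWWWWWWW$)
  read a, top X: go to q_0, push U → (q_0, b, UWWWWWWWW$)
  read b, top U: go to q_0, push X → (q_0, ε, XWWWWWWWW$)
All input consumed; M is in state q_0.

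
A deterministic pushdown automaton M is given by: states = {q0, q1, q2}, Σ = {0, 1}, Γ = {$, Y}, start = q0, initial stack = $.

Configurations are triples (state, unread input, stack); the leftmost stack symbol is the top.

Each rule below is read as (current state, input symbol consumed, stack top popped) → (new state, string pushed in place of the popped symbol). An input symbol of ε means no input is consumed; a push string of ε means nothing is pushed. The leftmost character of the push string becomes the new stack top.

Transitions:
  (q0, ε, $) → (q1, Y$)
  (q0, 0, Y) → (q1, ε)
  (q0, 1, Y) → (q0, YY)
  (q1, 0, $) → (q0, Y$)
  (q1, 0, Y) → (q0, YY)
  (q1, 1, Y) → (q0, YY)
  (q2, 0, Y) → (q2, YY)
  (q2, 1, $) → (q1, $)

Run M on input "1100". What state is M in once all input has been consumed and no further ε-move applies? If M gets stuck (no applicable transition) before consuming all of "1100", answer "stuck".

(q0, 1100, $) ⊢ (q1, 1100, Y$) ⊢ (q0, 100, YY$) ⊢ (q0, 00, YYY$) ⊢ (q1, 0, YY$) ⊢ (q0, ε, YYY$)
All input consumed; M is in state q0.

q0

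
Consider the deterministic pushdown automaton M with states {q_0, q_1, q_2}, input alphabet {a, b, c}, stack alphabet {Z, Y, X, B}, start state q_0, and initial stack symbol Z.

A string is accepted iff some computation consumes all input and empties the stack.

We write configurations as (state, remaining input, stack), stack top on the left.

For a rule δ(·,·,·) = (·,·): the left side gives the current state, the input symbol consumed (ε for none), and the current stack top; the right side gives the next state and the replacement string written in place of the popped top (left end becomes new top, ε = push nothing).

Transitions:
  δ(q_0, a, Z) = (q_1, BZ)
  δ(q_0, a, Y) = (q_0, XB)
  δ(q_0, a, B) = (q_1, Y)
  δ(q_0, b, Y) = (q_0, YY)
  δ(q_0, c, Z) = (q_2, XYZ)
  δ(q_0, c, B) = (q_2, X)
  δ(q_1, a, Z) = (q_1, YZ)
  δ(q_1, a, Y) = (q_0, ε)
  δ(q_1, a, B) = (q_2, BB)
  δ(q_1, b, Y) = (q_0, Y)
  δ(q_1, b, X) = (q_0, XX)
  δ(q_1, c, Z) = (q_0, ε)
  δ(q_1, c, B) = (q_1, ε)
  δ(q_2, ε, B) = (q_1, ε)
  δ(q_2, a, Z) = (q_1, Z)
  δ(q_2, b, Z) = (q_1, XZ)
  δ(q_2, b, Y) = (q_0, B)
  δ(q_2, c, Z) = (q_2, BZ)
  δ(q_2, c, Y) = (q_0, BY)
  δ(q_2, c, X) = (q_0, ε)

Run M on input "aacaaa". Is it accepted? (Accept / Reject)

Reject

(q_0, aacaaa, Z)
  read a, top Z: go to q_1, push BZ → (q_1, acaaa, BZ)
  read a, top B: go to q_2, push BB → (q_2, caaa, BBZ)
  ε-move, top B: go to q_1, push ε → (q_1, caaa, BZ)
  read c, top B: go to q_1, push ε → (q_1, aaa, Z)
  read a, top Z: go to q_1, push YZ → (q_1, aa, YZ)
  read a, top Y: go to q_0, push ε → (q_0, a, Z)
  read a, top Z: go to q_1, push BZ → (q_1, ε, BZ)
All input consumed; stack is BZ, not empty, and no further ε-move applies.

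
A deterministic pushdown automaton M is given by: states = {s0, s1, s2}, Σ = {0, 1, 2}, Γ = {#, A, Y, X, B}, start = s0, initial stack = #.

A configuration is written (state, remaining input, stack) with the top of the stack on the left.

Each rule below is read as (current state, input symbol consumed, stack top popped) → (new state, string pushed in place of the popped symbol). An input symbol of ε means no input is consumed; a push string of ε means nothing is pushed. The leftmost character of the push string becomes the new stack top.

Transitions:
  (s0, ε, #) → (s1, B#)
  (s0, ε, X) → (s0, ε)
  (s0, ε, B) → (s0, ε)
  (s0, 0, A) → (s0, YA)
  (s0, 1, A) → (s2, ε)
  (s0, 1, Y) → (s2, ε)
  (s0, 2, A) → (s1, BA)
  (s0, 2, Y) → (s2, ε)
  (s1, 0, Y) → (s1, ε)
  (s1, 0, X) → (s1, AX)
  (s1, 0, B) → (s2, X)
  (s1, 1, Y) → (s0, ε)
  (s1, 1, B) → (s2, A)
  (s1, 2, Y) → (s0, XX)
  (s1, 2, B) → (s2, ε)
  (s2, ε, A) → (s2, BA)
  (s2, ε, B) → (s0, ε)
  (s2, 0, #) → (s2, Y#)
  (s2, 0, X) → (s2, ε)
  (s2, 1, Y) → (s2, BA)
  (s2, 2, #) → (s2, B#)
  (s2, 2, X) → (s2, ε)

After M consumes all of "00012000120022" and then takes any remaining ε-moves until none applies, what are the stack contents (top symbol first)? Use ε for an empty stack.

(s0, 00012000120022, #) ⊢ (s1, 00012000120022, B#) ⊢ (s2, 0012000120022, X#) ⊢ (s2, 012000120022, #) ⊢ (s2, 12000120022, Y#) ⊢ (s2, 2000120022, BA#) ⊢ (s0, 2000120022, A#) ⊢ (s1, 000120022, BA#) ⊢ (s2, 00120022, XA#) ⊢ (s2, 0120022, A#) ⊢ (s2, 0120022, BA#) ⊢ (s0, 0120022, A#) ⊢ (s0, 120022, YA#) ⊢ (s2, 20022, A#) ⊢ (s2, 20022, BA#) ⊢ (s0, 20022, A#) ⊢ (s1, 0022, BA#) ⊢ (s2, 022, XA#) ⊢ (s2, 22, A#) ⊢ (s2, 22, BA#) ⊢ (s0, 22, A#) ⊢ (s1, 2, BA#) ⊢ (s2, ε, A#) ⊢ (s2, ε, BA#) ⊢ (s0, ε, A#)
All input consumed in state s0 with stack A#.

A#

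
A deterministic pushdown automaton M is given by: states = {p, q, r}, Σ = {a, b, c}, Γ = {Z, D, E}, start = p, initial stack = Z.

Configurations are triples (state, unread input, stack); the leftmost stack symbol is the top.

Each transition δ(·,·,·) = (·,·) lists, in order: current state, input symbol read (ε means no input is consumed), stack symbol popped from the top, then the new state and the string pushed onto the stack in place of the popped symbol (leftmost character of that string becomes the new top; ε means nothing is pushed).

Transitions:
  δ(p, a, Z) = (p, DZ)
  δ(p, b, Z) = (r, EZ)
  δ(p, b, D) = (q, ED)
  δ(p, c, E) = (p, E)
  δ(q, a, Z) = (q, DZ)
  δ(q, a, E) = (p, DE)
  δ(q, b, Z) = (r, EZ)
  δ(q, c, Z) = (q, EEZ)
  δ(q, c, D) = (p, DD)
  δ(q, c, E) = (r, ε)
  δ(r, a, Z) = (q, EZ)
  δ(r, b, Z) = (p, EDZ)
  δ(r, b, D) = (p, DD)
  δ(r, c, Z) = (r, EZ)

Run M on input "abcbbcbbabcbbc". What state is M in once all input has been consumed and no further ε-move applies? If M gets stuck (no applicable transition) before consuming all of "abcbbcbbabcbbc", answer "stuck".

r

(p, abcbbcbbabcbbc, Z)
  read a, top Z: go to p, push DZ → (p, bcbbcbbabcbbc, DZ)
  read b, top D: go to q, push ED → (q, cbbcbbabcbbc, EDZ)
  read c, top E: go to r, push ε → (r, bbcbbabcbbc, DZ)
  read b, top D: go to p, push DD → (p, bcbbabcbbc, DDZ)
  read b, top D: go to q, push ED → (q, cbbabcbbc, EDDZ)
  read c, top E: go to r, push ε → (r, bbabcbbc, DDZ)
  read b, top D: go to p, push DD → (p, babcbbc, DDDZ)
  read b, top D: go to q, push ED → (q, abcbbc, EDDDZ)
  read a, top E: go to p, push DE → (p, bcbbc, DEDDDZ)
  read b, top D: go to q, push ED → (q, cbbc, EDEDDDZ)
  read c, top E: go to r, push ε → (r, bbc, DEDDDZ)
  read b, top D: go to p, push DD → (p, bc, DDEDDDZ)
  read b, top D: go to q, push ED → (q, c, EDDEDDDZ)
  read c, top E: go to r, push ε → (r, ε, DDEDDDZ)
All input consumed; M is in state r.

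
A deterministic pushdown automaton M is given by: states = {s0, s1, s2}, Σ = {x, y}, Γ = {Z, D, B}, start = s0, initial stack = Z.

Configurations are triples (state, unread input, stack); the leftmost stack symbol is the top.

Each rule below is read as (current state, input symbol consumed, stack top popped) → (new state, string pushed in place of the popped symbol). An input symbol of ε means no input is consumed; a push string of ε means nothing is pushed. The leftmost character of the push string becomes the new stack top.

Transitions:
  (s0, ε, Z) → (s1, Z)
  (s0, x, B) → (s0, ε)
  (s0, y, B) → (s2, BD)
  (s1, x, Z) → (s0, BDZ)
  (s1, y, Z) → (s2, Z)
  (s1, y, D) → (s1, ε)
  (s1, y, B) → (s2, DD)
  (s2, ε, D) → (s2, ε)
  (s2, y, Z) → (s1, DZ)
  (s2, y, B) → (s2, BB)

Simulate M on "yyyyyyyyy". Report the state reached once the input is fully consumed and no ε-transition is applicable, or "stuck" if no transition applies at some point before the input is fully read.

s1

(s0, yyyyyyyyy, Z)
  ε-move, top Z: go to s1, push Z → (s1, yyyyyyyyy, Z)
  read y, top Z: go to s2, push Z → (s2, yyyyyyyy, Z)
  read y, top Z: go to s1, push DZ → (s1, yyyyyyy, DZ)
  read y, top D: go to s1, push ε → (s1, yyyyyy, Z)
  read y, top Z: go to s2, push Z → (s2, yyyyy, Z)
  read y, top Z: go to s1, push DZ → (s1, yyyy, DZ)
  read y, top D: go to s1, push ε → (s1, yyy, Z)
  read y, top Z: go to s2, push Z → (s2, yy, Z)
  read y, top Z: go to s1, push DZ → (s1, y, DZ)
  read y, top D: go to s1, push ε → (s1, ε, Z)
All input consumed; M is in state s1.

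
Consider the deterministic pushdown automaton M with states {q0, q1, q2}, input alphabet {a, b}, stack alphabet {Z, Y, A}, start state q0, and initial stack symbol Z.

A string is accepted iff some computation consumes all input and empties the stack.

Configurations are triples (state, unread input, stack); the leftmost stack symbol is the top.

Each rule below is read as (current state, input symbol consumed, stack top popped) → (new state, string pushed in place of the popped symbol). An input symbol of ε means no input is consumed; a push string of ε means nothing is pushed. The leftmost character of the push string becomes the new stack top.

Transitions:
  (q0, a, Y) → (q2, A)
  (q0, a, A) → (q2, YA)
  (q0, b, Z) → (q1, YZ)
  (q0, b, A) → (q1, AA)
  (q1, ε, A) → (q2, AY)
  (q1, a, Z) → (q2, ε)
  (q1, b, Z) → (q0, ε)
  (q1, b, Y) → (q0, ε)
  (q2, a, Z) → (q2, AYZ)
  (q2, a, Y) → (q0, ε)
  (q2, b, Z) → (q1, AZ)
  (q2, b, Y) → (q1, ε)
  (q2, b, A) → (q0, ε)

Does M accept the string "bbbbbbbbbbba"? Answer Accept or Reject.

Reject

(q0, bbbbbbbbbbba, Z)
  read b, top Z: go to q1, push YZ → (q1, bbbbbbbbbba, YZ)
  read b, top Y: go to q0, push ε → (q0, bbbbbbbbba, Z)
  read b, top Z: go to q1, push YZ → (q1, bbbbbbbba, YZ)
  read b, top Y: go to q0, push ε → (q0, bbbbbbba, Z)
  read b, top Z: go to q1, push YZ → (q1, bbbbbba, YZ)
  read b, top Y: go to q0, push ε → (q0, bbbbba, Z)
  read b, top Z: go to q1, push YZ → (q1, bbbba, YZ)
  read b, top Y: go to q0, push ε → (q0, bbba, Z)
  read b, top Z: go to q1, push YZ → (q1, bba, YZ)
  read b, top Y: go to q0, push ε → (q0, ba, Z)
  read b, top Z: go to q1, push YZ → (q1, a, YZ)
No transition applies at (q1, a, YZ); input not fully consumed.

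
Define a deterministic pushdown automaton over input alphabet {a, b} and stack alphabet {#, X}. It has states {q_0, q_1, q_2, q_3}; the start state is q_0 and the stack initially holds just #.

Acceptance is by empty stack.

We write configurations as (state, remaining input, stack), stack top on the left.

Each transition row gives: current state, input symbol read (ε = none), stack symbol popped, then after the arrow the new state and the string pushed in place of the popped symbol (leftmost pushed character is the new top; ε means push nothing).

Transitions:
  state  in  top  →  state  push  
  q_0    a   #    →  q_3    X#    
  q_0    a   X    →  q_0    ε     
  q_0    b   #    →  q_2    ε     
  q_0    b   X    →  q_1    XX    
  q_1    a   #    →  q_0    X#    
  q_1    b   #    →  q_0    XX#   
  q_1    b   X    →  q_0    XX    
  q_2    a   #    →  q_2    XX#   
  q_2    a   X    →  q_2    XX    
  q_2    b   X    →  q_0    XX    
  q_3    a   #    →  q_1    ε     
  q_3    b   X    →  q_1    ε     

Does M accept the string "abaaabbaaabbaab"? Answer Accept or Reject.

Accept

(q_0, abaaabbaaabbaab, #) ⊢ (q_3, baaabbaaabbaab, X#) ⊢ (q_1, aaabbaaabbaab, #) ⊢ (q_0, aabbaaabbaab, X#) ⊢ (q_0, abbaaabbaab, #) ⊢ (q_3, bbaaabbaab, X#) ⊢ (q_1, baaabbaab, #) ⊢ (q_0, aaabbaab, XX#) ⊢ (q_0, aabbaab, X#) ⊢ (q_0, abbaab, #) ⊢ (q_3, bbaab, X#) ⊢ (q_1, baab, #) ⊢ (q_0, aab, XX#) ⊢ (q_0, ab, X#) ⊢ (q_0, b, #) ⊢ (q_2, ε, ε)
All input consumed and the stack is empty.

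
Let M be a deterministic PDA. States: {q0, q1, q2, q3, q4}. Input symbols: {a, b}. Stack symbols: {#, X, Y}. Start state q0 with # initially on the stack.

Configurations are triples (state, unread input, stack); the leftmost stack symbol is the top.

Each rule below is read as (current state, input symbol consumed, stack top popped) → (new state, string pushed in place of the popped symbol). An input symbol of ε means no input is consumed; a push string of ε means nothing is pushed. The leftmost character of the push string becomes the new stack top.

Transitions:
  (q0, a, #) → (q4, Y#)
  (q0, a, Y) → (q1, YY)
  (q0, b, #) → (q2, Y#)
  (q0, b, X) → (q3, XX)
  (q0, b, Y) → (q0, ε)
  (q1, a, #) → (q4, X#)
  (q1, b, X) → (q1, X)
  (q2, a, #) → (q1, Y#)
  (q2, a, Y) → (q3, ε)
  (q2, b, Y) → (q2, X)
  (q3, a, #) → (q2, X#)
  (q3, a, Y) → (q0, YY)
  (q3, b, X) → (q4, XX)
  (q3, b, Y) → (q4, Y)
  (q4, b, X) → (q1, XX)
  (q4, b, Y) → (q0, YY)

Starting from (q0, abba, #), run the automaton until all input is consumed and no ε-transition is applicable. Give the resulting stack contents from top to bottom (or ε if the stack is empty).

(q0, abba, #)
  read a, top #: go to q4, push Y# → (q4, bba, Y#)
  read b, top Y: go to q0, push YY → (q0, ba, YY#)
  read b, top Y: go to q0, push ε → (q0, a, Y#)
  read a, top Y: go to q1, push YY → (q1, ε, YY#)
All input consumed in state q1 with stack YY#.

YY#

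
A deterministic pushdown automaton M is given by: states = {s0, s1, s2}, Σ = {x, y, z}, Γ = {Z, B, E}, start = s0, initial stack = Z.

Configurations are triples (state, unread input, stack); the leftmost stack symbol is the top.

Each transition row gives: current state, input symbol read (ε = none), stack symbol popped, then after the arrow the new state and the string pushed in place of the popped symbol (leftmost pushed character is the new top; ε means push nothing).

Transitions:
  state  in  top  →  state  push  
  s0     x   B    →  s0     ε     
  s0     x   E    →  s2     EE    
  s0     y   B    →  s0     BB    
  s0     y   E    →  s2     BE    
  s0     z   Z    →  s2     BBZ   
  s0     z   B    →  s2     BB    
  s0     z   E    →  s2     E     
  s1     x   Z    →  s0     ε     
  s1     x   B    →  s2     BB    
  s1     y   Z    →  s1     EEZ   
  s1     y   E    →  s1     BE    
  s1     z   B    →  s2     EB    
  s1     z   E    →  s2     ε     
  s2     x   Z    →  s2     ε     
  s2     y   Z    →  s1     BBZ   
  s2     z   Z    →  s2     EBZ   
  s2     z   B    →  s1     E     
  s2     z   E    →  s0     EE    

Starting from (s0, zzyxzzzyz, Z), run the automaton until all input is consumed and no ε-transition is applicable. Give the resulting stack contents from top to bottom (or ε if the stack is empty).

EBEEBZ

(s0, zzyxzzzyz, Z)
  read z, top Z: go to s2, push BBZ → (s2, zyxzzzyz, BBZ)
  read z, top B: go to s1, push E → (s1, yxzzzyz, EBZ)
  read y, top E: go to s1, push BE → (s1, xzzzyz, BEBZ)
  read x, top B: go to s2, push BB → (s2, zzzyz, BBEBZ)
  read z, top B: go to s1, push E → (s1, zzyz, EBEBZ)
  read z, top E: go to s2, push ε → (s2, zyz, BEBZ)
  read z, top B: go to s1, push E → (s1, yz, EEBZ)
  read y, top E: go to s1, push BE → (s1, z, BEEBZ)
  read z, top B: go to s2, push EB → (s2, ε, EBEEBZ)
All input consumed in state s2 with stack EBEEBZ.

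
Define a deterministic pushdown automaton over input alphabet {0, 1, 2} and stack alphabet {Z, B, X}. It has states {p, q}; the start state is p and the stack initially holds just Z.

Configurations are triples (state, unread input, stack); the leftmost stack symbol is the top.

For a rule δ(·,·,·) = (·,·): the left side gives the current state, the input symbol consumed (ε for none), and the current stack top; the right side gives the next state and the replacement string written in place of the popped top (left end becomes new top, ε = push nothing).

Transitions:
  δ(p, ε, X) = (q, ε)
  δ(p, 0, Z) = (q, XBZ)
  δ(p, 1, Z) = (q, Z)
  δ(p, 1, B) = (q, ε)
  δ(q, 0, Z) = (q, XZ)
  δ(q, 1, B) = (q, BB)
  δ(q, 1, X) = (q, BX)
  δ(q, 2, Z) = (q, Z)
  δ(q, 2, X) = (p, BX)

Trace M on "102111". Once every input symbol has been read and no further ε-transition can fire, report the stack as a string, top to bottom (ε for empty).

BBXZ

(p, 102111, Z) ⊢ (q, 02111, Z) ⊢ (q, 2111, XZ) ⊢ (p, 111, BXZ) ⊢ (q, 11, XZ) ⊢ (q, 1, BXZ) ⊢ (q, ε, BBXZ)
All input consumed in state q with stack BBXZ.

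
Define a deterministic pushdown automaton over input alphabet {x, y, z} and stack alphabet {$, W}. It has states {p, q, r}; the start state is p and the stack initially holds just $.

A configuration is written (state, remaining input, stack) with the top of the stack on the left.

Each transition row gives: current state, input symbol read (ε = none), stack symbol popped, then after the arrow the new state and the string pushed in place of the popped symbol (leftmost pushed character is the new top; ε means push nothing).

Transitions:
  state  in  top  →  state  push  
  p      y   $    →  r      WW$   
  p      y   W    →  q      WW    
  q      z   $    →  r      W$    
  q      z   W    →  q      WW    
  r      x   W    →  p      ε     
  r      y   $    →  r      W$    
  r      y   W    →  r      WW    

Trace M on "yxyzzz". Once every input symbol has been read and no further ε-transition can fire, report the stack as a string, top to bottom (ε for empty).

(p, yxyzzz, $)
  read y, top $: go to r, push WW$ → (r, xyzzz, WW$)
  read x, top W: go to p, push ε → (p, yzzz, W$)
  read y, top W: go to q, push WW → (q, zzz, WW$)
  read z, top W: go to q, push WW → (q, zz, WWW$)
  read z, top W: go to q, push WW → (q, z, WWWW$)
  read z, top W: go to q, push WW → (q, ε, WWWWW$)
All input consumed in state q with stack WWWWW$.

WWWWW$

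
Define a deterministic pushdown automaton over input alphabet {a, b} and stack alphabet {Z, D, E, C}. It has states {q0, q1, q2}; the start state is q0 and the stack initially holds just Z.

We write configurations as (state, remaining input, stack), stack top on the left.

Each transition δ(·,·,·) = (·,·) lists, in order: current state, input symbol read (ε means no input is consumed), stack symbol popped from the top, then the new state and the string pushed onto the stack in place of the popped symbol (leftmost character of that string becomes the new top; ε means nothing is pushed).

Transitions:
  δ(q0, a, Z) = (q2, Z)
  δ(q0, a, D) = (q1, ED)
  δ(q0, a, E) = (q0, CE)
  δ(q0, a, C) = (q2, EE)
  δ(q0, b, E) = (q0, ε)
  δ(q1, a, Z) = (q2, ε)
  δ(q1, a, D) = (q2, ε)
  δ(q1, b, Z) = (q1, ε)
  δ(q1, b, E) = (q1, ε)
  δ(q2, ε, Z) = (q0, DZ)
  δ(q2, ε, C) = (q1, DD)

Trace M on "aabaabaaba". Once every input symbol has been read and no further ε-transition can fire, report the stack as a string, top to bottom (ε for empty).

(q0, aabaabaaba, Z) ⊢ (q2, abaabaaba, Z) ⊢ (q0, abaabaaba, DZ) ⊢ (q1, baabaaba, EDZ) ⊢ (q1, aabaaba, DZ) ⊢ (q2, abaaba, Z) ⊢ (q0, abaaba, DZ) ⊢ (q1, baaba, EDZ) ⊢ (q1, aaba, DZ) ⊢ (q2, aba, Z) ⊢ (q0, aba, DZ) ⊢ (q1, ba, EDZ) ⊢ (q1, a, DZ) ⊢ (q2, ε, Z) ⊢ (q0, ε, DZ)
All input consumed in state q0 with stack DZ.

DZ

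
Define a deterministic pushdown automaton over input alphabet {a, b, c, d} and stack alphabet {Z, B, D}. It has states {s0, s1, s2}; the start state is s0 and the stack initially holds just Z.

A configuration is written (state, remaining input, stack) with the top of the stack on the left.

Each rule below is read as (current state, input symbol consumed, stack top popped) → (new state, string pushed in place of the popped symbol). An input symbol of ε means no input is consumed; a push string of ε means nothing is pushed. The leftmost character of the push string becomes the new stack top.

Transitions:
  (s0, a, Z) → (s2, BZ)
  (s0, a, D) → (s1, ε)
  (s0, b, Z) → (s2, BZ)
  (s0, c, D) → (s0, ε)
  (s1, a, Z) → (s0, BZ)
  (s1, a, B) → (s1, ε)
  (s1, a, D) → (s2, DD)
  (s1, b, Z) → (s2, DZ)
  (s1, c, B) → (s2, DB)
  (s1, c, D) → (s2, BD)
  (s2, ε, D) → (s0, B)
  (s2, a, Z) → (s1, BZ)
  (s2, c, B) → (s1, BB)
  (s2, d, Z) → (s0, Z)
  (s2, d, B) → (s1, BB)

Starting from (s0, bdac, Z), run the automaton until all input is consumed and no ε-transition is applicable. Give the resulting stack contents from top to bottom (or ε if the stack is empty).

(s0, bdac, Z)
  read b, top Z: go to s2, push BZ → (s2, dac, BZ)
  read d, top B: go to s1, push BB → (s1, ac, BBZ)
  read a, top B: go to s1, push ε → (s1, c, BZ)
  read c, top B: go to s2, push DB → (s2, ε, DBZ)
  ε-move, top D: go to s0, push B → (s0, ε, BBZ)
All input consumed in state s0 with stack BBZ.

BBZ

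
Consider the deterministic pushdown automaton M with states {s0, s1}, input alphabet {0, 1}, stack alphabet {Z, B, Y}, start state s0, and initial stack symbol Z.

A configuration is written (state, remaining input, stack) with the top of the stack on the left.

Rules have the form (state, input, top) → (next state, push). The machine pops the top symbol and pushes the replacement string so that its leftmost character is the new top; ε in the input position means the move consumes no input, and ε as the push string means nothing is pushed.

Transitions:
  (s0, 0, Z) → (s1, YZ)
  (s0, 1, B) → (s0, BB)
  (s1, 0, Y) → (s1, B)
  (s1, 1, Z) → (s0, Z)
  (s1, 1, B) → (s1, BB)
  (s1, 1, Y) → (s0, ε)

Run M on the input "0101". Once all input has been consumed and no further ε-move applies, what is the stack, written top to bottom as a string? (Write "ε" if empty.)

Z

(s0, 0101, Z)
  read 0, top Z: go to s1, push YZ → (s1, 101, YZ)
  read 1, top Y: go to s0, push ε → (s0, 01, Z)
  read 0, top Z: go to s1, push YZ → (s1, 1, YZ)
  read 1, top Y: go to s0, push ε → (s0, ε, Z)
All input consumed in state s0 with stack Z.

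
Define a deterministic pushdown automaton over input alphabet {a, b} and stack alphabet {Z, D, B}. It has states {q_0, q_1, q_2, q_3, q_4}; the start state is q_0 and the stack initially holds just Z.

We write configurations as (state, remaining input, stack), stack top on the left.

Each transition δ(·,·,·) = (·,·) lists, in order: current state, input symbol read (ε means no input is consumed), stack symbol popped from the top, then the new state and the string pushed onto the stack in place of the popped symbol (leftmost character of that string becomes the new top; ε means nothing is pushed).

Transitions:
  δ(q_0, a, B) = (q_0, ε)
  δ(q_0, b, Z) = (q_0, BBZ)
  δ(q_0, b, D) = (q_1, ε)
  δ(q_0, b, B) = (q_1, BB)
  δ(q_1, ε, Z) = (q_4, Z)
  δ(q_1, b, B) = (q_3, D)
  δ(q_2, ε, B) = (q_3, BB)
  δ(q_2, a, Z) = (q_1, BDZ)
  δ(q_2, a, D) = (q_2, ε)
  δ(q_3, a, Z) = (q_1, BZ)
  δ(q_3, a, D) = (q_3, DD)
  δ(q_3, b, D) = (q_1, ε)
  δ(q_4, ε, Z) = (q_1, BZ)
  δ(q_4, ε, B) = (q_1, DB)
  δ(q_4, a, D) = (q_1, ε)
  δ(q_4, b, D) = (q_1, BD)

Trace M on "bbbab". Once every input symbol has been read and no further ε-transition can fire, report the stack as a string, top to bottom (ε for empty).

DBBZ

(q_0, bbbab, Z)
  read b, top Z: go to q_0, push BBZ → (q_0, bbab, BBZ)
  read b, top B: go to q_1, push BB → (q_1, bab, BBBZ)
  read b, top B: go to q_3, push D → (q_3, ab, DBBZ)
  read a, top D: go to q_3, push DD → (q_3, b, DDBBZ)
  read b, top D: go to q_1, push ε → (q_1, ε, DBBZ)
All input consumed in state q_1 with stack DBBZ.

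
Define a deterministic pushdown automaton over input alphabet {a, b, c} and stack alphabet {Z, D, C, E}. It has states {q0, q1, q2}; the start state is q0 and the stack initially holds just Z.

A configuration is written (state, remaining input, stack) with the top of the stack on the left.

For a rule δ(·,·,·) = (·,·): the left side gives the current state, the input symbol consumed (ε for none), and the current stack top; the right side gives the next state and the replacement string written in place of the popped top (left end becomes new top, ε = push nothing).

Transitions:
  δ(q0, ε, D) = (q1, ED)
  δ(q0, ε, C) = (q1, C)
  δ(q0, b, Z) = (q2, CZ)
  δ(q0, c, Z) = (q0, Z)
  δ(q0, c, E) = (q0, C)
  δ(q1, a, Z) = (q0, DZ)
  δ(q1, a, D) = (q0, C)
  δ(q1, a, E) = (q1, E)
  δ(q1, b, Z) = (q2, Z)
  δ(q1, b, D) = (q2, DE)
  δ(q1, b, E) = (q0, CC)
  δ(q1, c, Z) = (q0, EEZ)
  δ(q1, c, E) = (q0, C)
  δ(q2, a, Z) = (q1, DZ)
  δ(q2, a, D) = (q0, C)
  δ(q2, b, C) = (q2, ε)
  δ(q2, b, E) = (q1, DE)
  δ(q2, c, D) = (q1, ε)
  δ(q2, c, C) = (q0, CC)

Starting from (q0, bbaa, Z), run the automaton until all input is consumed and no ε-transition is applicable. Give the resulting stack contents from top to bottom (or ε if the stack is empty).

CZ

(q0, bbaa, Z)
  read b, top Z: go to q2, push CZ → (q2, baa, CZ)
  read b, top C: go to q2, push ε → (q2, aa, Z)
  read a, top Z: go to q1, push DZ → (q1, a, DZ)
  read a, top D: go to q0, push C → (q0, ε, CZ)
  ε-move, top C: go to q1, push C → (q1, ε, CZ)
All input consumed in state q1 with stack CZ.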